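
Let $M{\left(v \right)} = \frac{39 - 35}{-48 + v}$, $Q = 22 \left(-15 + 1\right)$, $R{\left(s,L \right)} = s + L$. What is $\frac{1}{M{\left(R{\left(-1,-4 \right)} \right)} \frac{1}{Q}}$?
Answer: $4081$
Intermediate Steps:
$R{\left(s,L \right)} = L + s$
$Q = -308$ ($Q = 22 \left(-14\right) = -308$)
$M{\left(v \right)} = \frac{4}{-48 + v}$
$\frac{1}{M{\left(R{\left(-1,-4 \right)} \right)} \frac{1}{Q}} = \frac{1}{\frac{4}{-48 - 5} \frac{1}{-308}} = \frac{1}{\frac{4}{-48 - 5} \left(- \frac{1}{308}\right)} = \frac{1}{\frac{4}{-53} \left(- \frac{1}{308}\right)} = \frac{1}{4 \left(- \frac{1}{53}\right) \left(- \frac{1}{308}\right)} = \frac{1}{\left(- \frac{4}{53}\right) \left(- \frac{1}{308}\right)} = \frac{1}{\frac{1}{4081}} = 4081$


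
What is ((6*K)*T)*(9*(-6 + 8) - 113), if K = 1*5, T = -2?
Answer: 5700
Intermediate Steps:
K = 5
((6*K)*T)*(9*(-6 + 8) - 113) = ((6*5)*(-2))*(9*(-6 + 8) - 113) = (30*(-2))*(9*2 - 113) = -60*(18 - 113) = -60*(-95) = 5700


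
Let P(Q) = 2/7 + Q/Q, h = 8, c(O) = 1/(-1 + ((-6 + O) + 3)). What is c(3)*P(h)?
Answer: -9/7 ≈ -1.2857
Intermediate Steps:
c(O) = 1/(-4 + O) (c(O) = 1/(-1 + (-3 + O)) = 1/(-4 + O))
P(Q) = 9/7 (P(Q) = 2*(1/7) + 1 = 2/7 + 1 = 9/7)
c(3)*P(h) = (9/7)/(-4 + 3) = (9/7)/(-1) = -1*9/7 = -9/7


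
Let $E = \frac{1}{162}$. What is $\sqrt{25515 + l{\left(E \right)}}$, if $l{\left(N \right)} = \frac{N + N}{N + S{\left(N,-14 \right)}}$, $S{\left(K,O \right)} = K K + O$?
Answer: $\frac{9 \sqrt{42485549823823}}{367253} \approx 159.73$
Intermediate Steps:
$E = \frac{1}{162} \approx 0.0061728$
$S{\left(K,O \right)} = O + K^{2}$ ($S{\left(K,O \right)} = K^{2} + O = O + K^{2}$)
$l{\left(N \right)} = \frac{2 N}{-14 + N + N^{2}}$ ($l{\left(N \right)} = \frac{N + N}{N + \left(-14 + N^{2}\right)} = \frac{2 N}{-14 + N + N^{2}}$)
$\sqrt{25515 + l{\left(E \right)}} = \sqrt{25515 + 2 \cdot \frac{1}{162} \frac{1}{-14 + \frac{1}{162} + \left(\frac{1}{162}\right)^{2}}} = \sqrt{25515 + 2 \cdot \frac{1}{162} \frac{1}{-14 + \frac{1}{162} + \frac{1}{26244}}} = \sqrt{25515 + 2 \cdot \frac{1}{162} \frac{1}{- \frac{367253}{26244}}} = \sqrt{25515 + 2 \cdot \frac{1}{162} \left(- \frac{26244}{367253}\right)} = \sqrt{25515 - \frac{324}{367253}} = \sqrt{\frac{9370459971}{367253}} = \frac{9 \sqrt{42485549823823}}{367253}$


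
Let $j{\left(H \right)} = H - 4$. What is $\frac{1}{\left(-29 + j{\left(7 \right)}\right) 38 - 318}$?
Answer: $- \frac{1}{1306} \approx -0.0007657$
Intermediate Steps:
$j{\left(H \right)} = -4 + H$
$\frac{1}{\left(-29 + j{\left(7 \right)}\right) 38 - 318} = \frac{1}{\left(-29 + \left(-4 + 7\right)\right) 38 - 318} = \frac{1}{\left(-29 + 3\right) 38 - 318} = \frac{1}{\left(-26\right) 38 - 318} = \frac{1}{-988 - 318} = \frac{1}{-1306} = - \frac{1}{1306}$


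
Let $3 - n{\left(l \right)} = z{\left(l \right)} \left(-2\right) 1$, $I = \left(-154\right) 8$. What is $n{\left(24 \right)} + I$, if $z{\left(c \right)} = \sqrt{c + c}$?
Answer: $-1229 + 8 \sqrt{3} \approx -1215.1$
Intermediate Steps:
$I = -1232$
$z{\left(c \right)} = \sqrt{2} \sqrt{c}$ ($z{\left(c \right)} = \sqrt{2 c} = \sqrt{2} \sqrt{c}$)
$n{\left(l \right)} = 3 + 2 \sqrt{2} \sqrt{l}$ ($n{\left(l \right)} = 3 - \sqrt{2} \sqrt{l} \left(-2\right) 1 = 3 - - 2 \sqrt{2} \sqrt{l} 1 = 3 - - 2 \sqrt{2} \sqrt{l} = 3 + 2 \sqrt{2} \sqrt{l}$)
$n{\left(24 \right)} + I = \left(3 + 2 \sqrt{2} \sqrt{24}\right) - 1232 = \left(3 + 2 \sqrt{2} \cdot 2 \sqrt{6}\right) - 1232 = \left(3 + 8 \sqrt{3}\right) - 1232 = -1229 + 8 \sqrt{3}$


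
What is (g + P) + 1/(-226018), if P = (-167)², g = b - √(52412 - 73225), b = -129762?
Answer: -23025131715/226018 - I*√20813 ≈ -1.0187e+5 - 144.27*I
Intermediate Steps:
g = -129762 - I*√20813 (g = -129762 - √(52412 - 73225) = -129762 - √(-20813) = -129762 - I*√20813 ≈ -1.2976e+5 - 144.27*I)
P = 27889
(g + P) + 1/(-226018) = ((-129762 - I*√20813) + 27889) + 1/(-226018) = (-101873 - I*√20813) - 1/226018 = -23025131715/226018 - I*√20813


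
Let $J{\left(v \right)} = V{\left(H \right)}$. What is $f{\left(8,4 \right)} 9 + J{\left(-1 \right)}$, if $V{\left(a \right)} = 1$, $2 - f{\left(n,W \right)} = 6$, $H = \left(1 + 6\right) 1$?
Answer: $-35$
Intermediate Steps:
$H = 7$ ($H = 7 \cdot 1 = 7$)
$f{\left(n,W \right)} = -4$ ($f{\left(n,W \right)} = 2 - 6 = -4$)
$J{\left(v \right)} = 1$
$f{\left(8,4 \right)} 9 + J{\left(-1 \right)} = \left(-4\right) 9 + 1 = -36 + 1 = -35$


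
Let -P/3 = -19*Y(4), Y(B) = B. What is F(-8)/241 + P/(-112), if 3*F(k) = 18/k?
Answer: -6879/3374 ≈ -2.0388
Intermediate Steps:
F(k) = 6/k (F(k) = (18/k)/3 = 6/k)
P = 228 (P = -(-57)*4 = -3*(-76) = 228)
F(-8)/241 + P/(-112) = (6/(-8))/241 + 228/(-112) = (6*(-1/8))*(1/241) + 228*(-1/112) = -3/4*1/241 - 57/28 = -3/964 - 57/28 = -6879/3374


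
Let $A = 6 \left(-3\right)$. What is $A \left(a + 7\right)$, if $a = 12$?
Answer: $-342$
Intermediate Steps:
$A = -18$
$A \left(a + 7\right) = - 18 \left(12 + 7\right) = \left(-18\right) 19 = -342$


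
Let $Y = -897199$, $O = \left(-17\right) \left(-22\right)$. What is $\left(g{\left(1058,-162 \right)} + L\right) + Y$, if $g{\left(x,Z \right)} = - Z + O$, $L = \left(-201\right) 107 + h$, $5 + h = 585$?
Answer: $-917590$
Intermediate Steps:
$h = 580$ ($h = -5 + 585 = 580$)
$O = 374$
$L = -20927$ ($L = \left(-201\right) 107 + 580 = -21507 + 580 = -20927$)
$g{\left(x,Z \right)} = 374 - Z$ ($g{\left(x,Z \right)} = - Z + 374 = 374 - Z$)
$\left(g{\left(1058,-162 \right)} + L\right) + Y = \left(\left(374 - -162\right) - 20927\right) - 897199 = \left(\left(374 + 162\right) - 20927\right) - 897199 = \left(536 - 20927\right) - 897199 = -20391 - 897199 = -917590$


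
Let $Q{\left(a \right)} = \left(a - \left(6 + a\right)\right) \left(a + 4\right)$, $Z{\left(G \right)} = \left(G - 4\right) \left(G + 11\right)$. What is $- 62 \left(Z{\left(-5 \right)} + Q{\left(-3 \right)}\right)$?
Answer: $3720$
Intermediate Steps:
$Z{\left(G \right)} = \left(-4 + G\right) \left(11 + G\right)$
$Q{\left(a \right)} = -24 - 6 a$ ($Q{\left(a \right)} = - 6 \left(4 + a\right) = -24 - 6 a$)
$- 62 \left(Z{\left(-5 \right)} + Q{\left(-3 \right)}\right) = - 62 \left(\left(-44 + \left(-5\right)^{2} + 7 \left(-5\right)\right) - 6\right) = - 62 \left(\left(-44 + 25 - 35\right) + \left(-24 + 18\right)\right) = - 62 \left(-54 - 6\right) = \left(-62\right) \left(-60\right) = 3720$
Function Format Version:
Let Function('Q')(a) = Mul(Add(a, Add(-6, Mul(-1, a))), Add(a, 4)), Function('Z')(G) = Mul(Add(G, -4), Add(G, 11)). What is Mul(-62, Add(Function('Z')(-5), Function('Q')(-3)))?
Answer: 3720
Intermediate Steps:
Function('Z')(G) = Mul(Add(-4, G), Add(11, G))
Function('Q')(a) = Add(-24, Mul(-6, a)) (Function('Q')(a) = Mul(-6, Add(4, a)) = Add(-24, Mul(-6, a)))
Mul(-62, Add(Function('Z')(-5), Function('Q')(-3))) = Mul(-62, Add(Add(-44, Pow(-5, 2), Mul(7, -5)), Add(-24, Mul(-6, -3)))) = Mul(-62, Add(Add(-44, 25, -35), Add(-24, 18))) = Mul(-62, Add(-54, -6)) = Mul(-62, -60) = 3720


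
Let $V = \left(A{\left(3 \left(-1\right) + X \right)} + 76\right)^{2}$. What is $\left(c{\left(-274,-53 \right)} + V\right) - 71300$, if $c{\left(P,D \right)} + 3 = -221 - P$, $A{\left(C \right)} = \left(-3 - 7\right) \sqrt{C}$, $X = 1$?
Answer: $-65674 - 1520 i \sqrt{2} \approx -65674.0 - 2149.6 i$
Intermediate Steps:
$A{\left(C \right)} = - 10 \sqrt{C}$ ($A{\left(C \right)} = \left(-3 - 7\right) \sqrt{C} = - 10 \sqrt{C}$)
$c{\left(P,D \right)} = -224 - P$ ($c{\left(P,D \right)} = -3 - \left(221 + P\right) = -224 - P$)
$V = \left(76 - 10 i \sqrt{2}\right)^{2}$ ($V = \left(- 10 \sqrt{3 \left(-1\right) + 1} + 76\right)^{2} = \left(- 10 \sqrt{-3 + 1} + 76\right)^{2} = \left(- 10 \sqrt{-2} + 76\right)^{2} = \left(- 10 i \sqrt{2} + 76\right)^{2} = \left(76 - 10 i \sqrt{2}\right)^{2} \approx 5576.0 - 2149.6 i$)
$\left(c{\left(-274,-53 \right)} + V\right) - 71300 = \left(\left(-224 - -274\right) + \left(5576 - 1520 i \sqrt{2}\right)\right) - 71300 = \left(\left(-224 + 274\right) + \left(5576 - 1520 i \sqrt{2}\right)\right) - 71300 = \left(50 + \left(5576 - 1520 i \sqrt{2}\right)\right) - 71300 = \left(5626 - 1520 i \sqrt{2}\right) - 71300 = -65674 - 1520 i \sqrt{2}$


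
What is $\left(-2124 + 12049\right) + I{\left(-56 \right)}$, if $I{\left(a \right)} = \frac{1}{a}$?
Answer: $\frac{555799}{56} \approx 9925.0$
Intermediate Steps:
$\left(-2124 + 12049\right) + I{\left(-56 \right)} = \left(-2124 + 12049\right) + \frac{1}{-56} = 9925 - \frac{1}{56} = \frac{555799}{56}$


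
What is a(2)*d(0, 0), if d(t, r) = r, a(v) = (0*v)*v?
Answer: 0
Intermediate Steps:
a(v) = 0 (a(v) = 0*v = 0)
a(2)*d(0, 0) = 0*0 = 0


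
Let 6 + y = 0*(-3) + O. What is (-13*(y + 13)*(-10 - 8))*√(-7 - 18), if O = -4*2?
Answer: -1170*I ≈ -1170.0*I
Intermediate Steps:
O = -8
y = -14 (y = -6 + (0*(-3) - 8) = -6 + (0 - 8) = -6 - 8 = -14)
(-13*(y + 13)*(-10 - 8))*√(-7 - 18) = (-13*(-14 + 13)*(-10 - 8))*√(-7 - 18) = (-(-13)*(-18))*√(-25) = (-13*18)*(5*I) = -1170*I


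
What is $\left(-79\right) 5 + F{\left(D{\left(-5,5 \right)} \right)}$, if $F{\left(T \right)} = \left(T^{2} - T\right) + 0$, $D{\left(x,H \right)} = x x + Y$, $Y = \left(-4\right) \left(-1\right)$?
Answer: $417$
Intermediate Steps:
$Y = 4$
$D{\left(x,H \right)} = 4 + x^{2}$ ($D{\left(x,H \right)} = x x + 4 = x^{2} + 4 = 4 + x^{2}$)
$F{\left(T \right)} = T^{2} - T$
$\left(-79\right) 5 + F{\left(D{\left(-5,5 \right)} \right)} = \left(-79\right) 5 + \left(4 + \left(-5\right)^{2}\right) \left(-1 + \left(4 + \left(-5\right)^{2}\right)\right) = -395 + \left(4 + 25\right) \left(-1 + \left(4 + 25\right)\right) = -395 + 29 \left(-1 + 29\right) = -395 + 29 \cdot 28 = -395 + 812 = 417$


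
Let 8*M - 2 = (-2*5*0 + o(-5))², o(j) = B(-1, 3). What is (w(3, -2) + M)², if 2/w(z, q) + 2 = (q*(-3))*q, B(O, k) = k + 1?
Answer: 3481/784 ≈ 4.4400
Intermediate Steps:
B(O, k) = 1 + k
o(j) = 4 (o(j) = 1 + 3 = 4)
w(z, q) = 2/(-2 - 3*q²) (w(z, q) = 2/(-2 + (q*(-3))*q) = 2/(-2 + (-3*q)*q) = 2/(-2 - 3*q²))
M = 9/4 (M = ¼ + (-2*5*0 + 4)²/8 = ¼ + (-10*0 + 4)²/8 = ¼ + (0 + 4)²/8 = ¼ + (⅛)*4² = ¼ + (⅛)*16 = ¼ + 2 = 9/4 ≈ 2.2500)
(w(3, -2) + M)² = (-2/(2 + 3*(-2)²) + 9/4)² = (-2/(2 + 3*4) + 9/4)² = (-2/(2 + 12) + 9/4)² = (-2/14 + 9/4)² = (-2*1/14 + 9/4)² = (-⅐ + 9/4)² = (59/28)² = 3481/784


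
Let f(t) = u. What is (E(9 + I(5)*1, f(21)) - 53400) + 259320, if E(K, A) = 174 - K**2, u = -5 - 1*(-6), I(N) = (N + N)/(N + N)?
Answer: 205994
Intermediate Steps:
I(N) = 1 (I(N) = (2*N)/((2*N)) = (2*N)*(1/(2*N)) = 1)
u = 1 (u = -5 + 6 = 1)
f(t) = 1
(E(9 + I(5)*1, f(21)) - 53400) + 259320 = ((174 - (9 + 1*1)**2) - 53400) + 259320 = ((174 - (9 + 1)**2) - 53400) + 259320 = ((174 - 1*10**2) - 53400) + 259320 = ((174 - 1*100) - 53400) + 259320 = ((174 - 100) - 53400) + 259320 = (74 - 53400) + 259320 = -53326 + 259320 = 205994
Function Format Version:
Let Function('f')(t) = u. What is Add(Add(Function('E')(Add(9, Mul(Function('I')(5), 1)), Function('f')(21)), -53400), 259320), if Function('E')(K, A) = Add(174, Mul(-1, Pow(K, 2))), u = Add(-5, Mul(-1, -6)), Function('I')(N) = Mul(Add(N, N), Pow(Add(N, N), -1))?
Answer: 205994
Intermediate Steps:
Function('I')(N) = 1 (Function('I')(N) = Mul(Mul(2, N), Pow(Mul(2, N), -1)) = Mul(Mul(2, N), Mul(Rational(1, 2), Pow(N, -1))) = 1)
u = 1 (u = Add(-5, 6) = 1)
Function('f')(t) = 1
Add(Add(Function('E')(Add(9, Mul(Function('I')(5), 1)), Function('f')(21)), -53400), 259320) = Add(Add(Add(174, Mul(-1, Pow(Add(9, Mul(1, 1)), 2))), -53400), 259320) = Add(Add(Add(174, Mul(-1, Pow(Add(9, 1), 2))), -53400), 259320) = Add(Add(Add(174, Mul(-1, Pow(10, 2))), -53400), 259320) = Add(Add(Add(174, Mul(-1, 100)), -53400), 259320) = Add(Add(Add(174, -100), -53400), 259320) = Add(Add(74, -53400), 259320) = Add(-53326, 259320) = 205994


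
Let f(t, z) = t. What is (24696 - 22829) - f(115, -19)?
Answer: 1752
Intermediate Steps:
(24696 - 22829) - f(115, -19) = (24696 - 22829) - 1*115 = 1867 - 115 = 1752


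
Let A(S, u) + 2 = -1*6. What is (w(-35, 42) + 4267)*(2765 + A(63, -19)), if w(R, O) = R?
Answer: 11667624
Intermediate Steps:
A(S, u) = -8 (A(S, u) = -2 - 1*6 = -2 - 6 = -8)
(w(-35, 42) + 4267)*(2765 + A(63, -19)) = (-35 + 4267)*(2765 - 8) = 4232*2757 = 11667624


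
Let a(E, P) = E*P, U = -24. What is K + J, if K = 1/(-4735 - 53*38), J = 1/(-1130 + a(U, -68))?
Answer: 6247/3387998 ≈ 0.0018439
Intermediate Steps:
J = 1/502 (J = 1/(-1130 - 24*(-68)) = 1/(-1130 + 1632) = 1/502 ≈ 0.0019920)
K = -1/6749 (K = 1/(-4735 - 2014) = 1/(-6749) = -1/6749 ≈ -0.00014817)
K + J = -1/6749 + 1/502 = 6247/3387998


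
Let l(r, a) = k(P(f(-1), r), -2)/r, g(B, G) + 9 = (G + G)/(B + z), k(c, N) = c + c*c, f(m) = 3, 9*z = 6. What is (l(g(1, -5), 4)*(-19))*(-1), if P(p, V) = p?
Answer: -76/5 ≈ -15.200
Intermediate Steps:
z = 2/3 (z = (1/9)*6 = 2/3 ≈ 0.66667)
k(c, N) = c + c**2
g(B, G) = -9 + 2*G/(2/3 + B) (g(B, G) = -9 + (G + G)/(B + 2/3) = -9 + (2*G)/(2/3 + B) = -9 + 2*G/(2/3 + B))
l(r, a) = 12/r (l(r, a) = (3*(1 + 3))/r = (3*4)/r = 12/r)
(l(g(1, -5), 4)*(-19))*(-1) = ((12/((3*(-6 - 9*1 + 2*(-5))/(2 + 3*1))))*(-19))*(-1) = ((12/((3*(-6 - 9 - 10)/(2 + 3))))*(-19))*(-1) = ((12/((3*(-25)/5)))*(-19))*(-1) = ((12/((3*(1/5)*(-25))))*(-19))*(-1) = ((12/(-15))*(-19))*(-1) = ((12*(-1/15))*(-19))*(-1) = -4/5*(-19)*(-1) = (76/5)*(-1) = -76/5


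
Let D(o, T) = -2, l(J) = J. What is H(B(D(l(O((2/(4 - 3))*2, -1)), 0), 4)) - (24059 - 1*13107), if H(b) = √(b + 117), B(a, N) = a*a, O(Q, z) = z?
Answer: -10941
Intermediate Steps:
B(a, N) = a²
H(b) = √(117 + b)
H(B(D(l(O((2/(4 - 3))*2, -1)), 0), 4)) - (24059 - 1*13107) = √(117 + (-2)²) - (24059 - 1*13107) = √(117 + 4) - (24059 - 13107) = √121 - 1*10952 = 11 - 10952 = -10941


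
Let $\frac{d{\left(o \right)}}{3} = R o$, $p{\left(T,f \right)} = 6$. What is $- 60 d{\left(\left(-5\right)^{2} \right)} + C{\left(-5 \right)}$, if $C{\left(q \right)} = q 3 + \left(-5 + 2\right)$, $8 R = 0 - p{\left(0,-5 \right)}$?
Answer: $3357$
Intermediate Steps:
$R = - \frac{3}{4}$ ($R = \frac{0 - 6}{8} = \frac{1}{8} \left(-6\right) = - \frac{3}{4} \approx -0.75$)
$d{\left(o \right)} = - \frac{9 o}{4}$ ($d{\left(o \right)} = 3 \left(- \frac{3 o}{4}\right) = - \frac{9 o}{4}$)
$C{\left(q \right)} = -3 + 3 q$ ($C{\left(q \right)} = 3 q - 3 = -3 + 3 q$)
$- 60 d{\left(\left(-5\right)^{2} \right)} + C{\left(-5 \right)} = - 60 \left(- \frac{9 \left(-5\right)^{2}}{4}\right) + \left(-3 + 3 \left(-5\right)\right) = - 60 \left(\left(- \frac{9}{4}\right) 25\right) - 18 = \left(-60\right) \left(- \frac{225}{4}\right) - 18 = 3375 - 18 = 3357$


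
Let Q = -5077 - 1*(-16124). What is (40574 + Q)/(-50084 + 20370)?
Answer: -51621/29714 ≈ -1.7373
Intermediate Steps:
Q = 11047 (Q = -5077 + 16124 = 11047)
(40574 + Q)/(-50084 + 20370) = (40574 + 11047)/(-50084 + 20370) = 51621/(-29714) = 51621*(-1/29714) = -51621/29714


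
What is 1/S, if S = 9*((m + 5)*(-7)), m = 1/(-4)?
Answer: -4/1197 ≈ -0.0033417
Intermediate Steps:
m = -1/4 ≈ -0.25000
S = -1197/4 (S = 9*((-1/4 + 5)*(-7)) = 9*((19/4)*(-7)) = 9*(-133/4) = -1197/4 ≈ -299.25)
1/S = 1/(-1197/4) = -4/1197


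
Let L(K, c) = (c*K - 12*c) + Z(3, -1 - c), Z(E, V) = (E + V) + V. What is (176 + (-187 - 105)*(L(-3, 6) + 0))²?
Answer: 880190224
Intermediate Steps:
Z(E, V) = E + 2*V
L(K, c) = 1 - 14*c + K*c (L(K, c) = (c*K - 12*c) + (3 + 2*(-1 - c)) = (K*c - 12*c) + (3 + (-2 - 2*c)) = (-12*c + K*c) + (1 - 2*c) = 1 - 14*c + K*c)
(176 + (-187 - 105)*(L(-3, 6) + 0))² = (176 + (-187 - 105)*((1 - 14*6 - 3*6) + 0))² = (176 - 292*((1 - 84 - 18) + 0))² = (176 - 292*(-101 + 0))² = (176 - 292*(-101))² = (176 + 29492)² = 29668² = 880190224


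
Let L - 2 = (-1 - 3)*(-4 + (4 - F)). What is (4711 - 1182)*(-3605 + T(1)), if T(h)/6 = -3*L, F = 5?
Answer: -14119529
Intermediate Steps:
L = 22 (L = 2 + (-1 - 3)*(-4 + (4 - 1*5)) = 2 - 4*(-4 + (4 - 5)) = 2 - 4*(-4 - 1) = 2 - 4*(-5) = 2 + 20 = 22)
T(h) = -396 (T(h) = 6*(-3*22) = 6*(-66) = -396)
(4711 - 1182)*(-3605 + T(1)) = (4711 - 1182)*(-3605 - 396) = 3529*(-4001) = -14119529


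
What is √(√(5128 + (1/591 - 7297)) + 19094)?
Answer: √(6669171414 + 591*I*√757589898)/591 ≈ 138.18 + 0.16852*I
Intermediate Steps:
√(√(5128 + (1/591 - 7297)) + 19094) = √(√(5128 - 4312526/591) + 19094) = √(√(-1281878/591) + 19094) = √(I*√757589898/591 + 19094) = √(19094 + I*√757589898/591)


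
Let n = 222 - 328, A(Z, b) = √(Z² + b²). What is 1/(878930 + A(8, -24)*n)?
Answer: 87893/77251075386 + 212*√10/193127688465 ≈ 1.1412e-6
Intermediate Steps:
n = -106
1/(878930 + A(8, -24)*n) = 1/(878930 + √(8² + (-24)²)*(-106)) = 1/(878930 + √(64 + 576)*(-106)) = 1/(878930 + √640*(-106)) = 1/(878930 + (8*√10)*(-106)) = 1/(878930 - 848*√10)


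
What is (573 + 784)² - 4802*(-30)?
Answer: 1985509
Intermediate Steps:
(573 + 784)² - 4802*(-30) = 1357² + 144060 = 1841449 + 144060 = 1985509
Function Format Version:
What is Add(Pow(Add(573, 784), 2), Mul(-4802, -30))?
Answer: 1985509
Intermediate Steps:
Add(Pow(Add(573, 784), 2), Mul(-4802, -30)) = Add(Pow(1357, 2), 144060) = Add(1841449, 144060) = 1985509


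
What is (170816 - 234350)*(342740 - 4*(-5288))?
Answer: -23119514328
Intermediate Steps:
(170816 - 234350)*(342740 - 4*(-5288)) = -63534*(342740 + 21152) = -63534*363892 = -23119514328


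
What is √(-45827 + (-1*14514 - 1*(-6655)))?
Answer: I*√53686 ≈ 231.7*I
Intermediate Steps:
√(-45827 + (-1*14514 - 1*(-6655))) = √(-45827 + (-14514 + 6655)) = √(-45827 - 7859) = √(-53686) = I*√53686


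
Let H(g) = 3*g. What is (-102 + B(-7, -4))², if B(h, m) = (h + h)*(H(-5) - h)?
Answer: 100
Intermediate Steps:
B(h, m) = 2*h*(-15 - h) (B(h, m) = (h + h)*(3*(-5) - h) = (2*h)*(-15 - h) = 2*h*(-15 - h))
(-102 + B(-7, -4))² = (-102 - 2*(-7)*(15 - 7))² = (-102 - 2*(-7)*8)² = (-102 + 112)² = 10² = 100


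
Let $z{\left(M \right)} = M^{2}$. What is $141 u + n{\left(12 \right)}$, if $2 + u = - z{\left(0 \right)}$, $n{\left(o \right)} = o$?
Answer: $-270$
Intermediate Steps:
$u = -2$ ($u = -2 - 0^{2} = -2 - 0 = -2 + 0 = -2$)
$141 u + n{\left(12 \right)} = 141 \left(-2\right) + 12 = -282 + 12 = -270$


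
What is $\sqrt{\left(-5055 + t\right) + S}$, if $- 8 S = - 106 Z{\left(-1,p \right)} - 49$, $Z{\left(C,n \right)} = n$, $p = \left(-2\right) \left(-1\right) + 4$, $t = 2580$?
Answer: $\frac{i \sqrt{38230}}{4} \approx 48.881 i$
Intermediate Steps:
$p = 6$ ($p = 2 + 4 = 6$)
$S = \frac{685}{8}$ ($S = - \frac{\left(-106\right) 6 - 49}{8} = - \frac{-636 - 49}{8} = \left(- \frac{1}{8}\right) \left(-685\right) = \frac{685}{8} \approx 85.625$)
$\sqrt{\left(-5055 + t\right) + S} = \sqrt{\left(-5055 + 2580\right) + \frac{685}{8}} = \sqrt{-2475 + \frac{685}{8}} = \sqrt{- \frac{19115}{8}} = \frac{i \sqrt{38230}}{4}$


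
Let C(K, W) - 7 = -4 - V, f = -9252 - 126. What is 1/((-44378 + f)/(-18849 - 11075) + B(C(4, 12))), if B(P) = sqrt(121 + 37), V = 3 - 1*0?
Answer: -100537159/8661920317 + 55965361*sqrt(158)/8661920317 ≈ 0.069608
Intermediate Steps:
V = 3 (V = 3 + 0 = 3)
f = -9378
C(K, W) = 0 (C(K, W) = 7 + (-4 - 1*3) = 7 + (-4 - 3) = 7 - 7 = 0)
B(P) = sqrt(158)
1/((-44378 + f)/(-18849 - 11075) + B(C(4, 12))) = 1/((-44378 - 9378)/(-18849 - 11075) + sqrt(158)) = 1/(-53756/(-29924) + sqrt(158)) = 1/(-53756*(-1/29924) + sqrt(158)) = 1/(13439/7481 + sqrt(158))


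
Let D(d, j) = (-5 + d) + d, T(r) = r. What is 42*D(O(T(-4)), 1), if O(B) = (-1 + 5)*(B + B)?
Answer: -2898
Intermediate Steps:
O(B) = 8*B (O(B) = 4*(2*B) = 8*B)
D(d, j) = -5 + 2*d
42*D(O(T(-4)), 1) = 42*(-5 + 2*(8*(-4))) = 42*(-5 + 2*(-32)) = 42*(-5 - 64) = 42*(-69) = -2898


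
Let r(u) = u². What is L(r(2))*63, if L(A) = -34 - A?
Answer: -2394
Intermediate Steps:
L(r(2))*63 = (-34 - 1*2²)*63 = (-34 - 1*4)*63 = (-34 - 4)*63 = -38*63 = -2394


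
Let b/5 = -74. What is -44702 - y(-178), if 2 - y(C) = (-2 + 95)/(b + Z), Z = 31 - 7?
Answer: -15467677/346 ≈ -44704.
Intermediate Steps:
b = -370 (b = 5*(-74) = -370)
Z = 24
y(C) = 785/346 (y(C) = 2 - (-2 + 95)/(-370 + 24) = 2 - 93/(-346) = 2 - 93*(-1)/346 = 2 - 1*(-93/346) = 2 + 93/346 = 785/346)
-44702 - y(-178) = -44702 - 1*785/346 = -44702 - 785/346 = -15467677/346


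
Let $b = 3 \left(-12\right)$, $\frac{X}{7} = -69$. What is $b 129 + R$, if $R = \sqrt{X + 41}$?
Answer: $-4644 + i \sqrt{442} \approx -4644.0 + 21.024 i$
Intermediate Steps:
$X = -483$ ($X = 7 \left(-69\right) = -483$)
$b = -36$
$R = i \sqrt{442}$ ($R = \sqrt{-483 + 41} = \sqrt{-442} = i \sqrt{442} \approx 21.024 i$)
$b 129 + R = \left(-36\right) 129 + i \sqrt{442} = -4644 + i \sqrt{442}$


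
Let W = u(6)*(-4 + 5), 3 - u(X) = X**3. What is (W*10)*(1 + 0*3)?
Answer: -2130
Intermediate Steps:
u(X) = 3 - X**3
W = -213 (W = (3 - 1*6**3)*(-4 + 5) = (3 - 1*216)*1 = (3 - 216)*1 = -213*1 = -213)
(W*10)*(1 + 0*3) = (-213*10)*(1 + 0*3) = -2130*(1 + 0) = -2130*1 = -2130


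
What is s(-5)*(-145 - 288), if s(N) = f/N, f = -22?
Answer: -9526/5 ≈ -1905.2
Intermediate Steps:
s(N) = -22/N
s(-5)*(-145 - 288) = (-22/(-5))*(-145 - 288) = -22*(-⅕)*(-433) = (22/5)*(-433) = -9526/5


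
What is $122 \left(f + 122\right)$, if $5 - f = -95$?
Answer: $27084$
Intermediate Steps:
$f = 100$ ($f = 5 - -95 = 5 + 95 = 100$)
$122 \left(f + 122\right) = 122 \left(100 + 122\right) = 122 \cdot 222 = 27084$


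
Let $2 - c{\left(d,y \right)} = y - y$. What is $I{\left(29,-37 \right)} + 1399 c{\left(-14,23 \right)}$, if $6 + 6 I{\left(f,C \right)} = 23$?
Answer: $\frac{16805}{6} \approx 2800.8$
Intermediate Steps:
$c{\left(d,y \right)} = 2$ ($c{\left(d,y \right)} = 2 - \left(y - y\right) = 2 - 0 = 2 + 0 = 2$)
$I{\left(f,C \right)} = \frac{17}{6}$ ($I{\left(f,C \right)} = -1 + \frac{1}{6} \cdot 23 = -1 + \frac{23}{6} = \frac{17}{6}$)
$I{\left(29,-37 \right)} + 1399 c{\left(-14,23 \right)} = \frac{17}{6} + 1399 \cdot 2 = \frac{17}{6} + 2798 = \frac{16805}{6}$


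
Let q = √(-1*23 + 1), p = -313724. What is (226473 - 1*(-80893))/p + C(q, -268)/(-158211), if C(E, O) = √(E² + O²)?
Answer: -153683/156862 - √7978/52737 ≈ -0.98143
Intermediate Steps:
q = I*√22 (q = √(-23 + 1) = √(-22) = I*√22 ≈ 4.6904*I)
(226473 - 1*(-80893))/p + C(q, -268)/(-158211) = (226473 - 1*(-80893))/(-313724) + √((I*√22)² + (-268)²)/(-158211) = (226473 + 80893)*(-1/313724) + √(-22 + 71824)*(-1/158211) = 307366*(-1/313724) + √71802*(-1/158211) = -153683/156862 + (3*√7978)*(-1/158211) = -153683/156862 - √7978/52737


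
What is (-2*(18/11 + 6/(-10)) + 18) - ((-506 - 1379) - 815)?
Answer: 149376/55 ≈ 2715.9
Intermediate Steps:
(-2*(18/11 + 6/(-10)) + 18) - ((-506 - 1379) - 815) = (-2*(18*(1/11) + 6*(-⅒)) + 18) - (-1885 - 815) = (-2*(18/11 - ⅗) + 18) - 1*(-2700) = (-2*57/55 + 18) + 2700 = (-114/55 + 18) + 2700 = 876/55 + 2700 = 149376/55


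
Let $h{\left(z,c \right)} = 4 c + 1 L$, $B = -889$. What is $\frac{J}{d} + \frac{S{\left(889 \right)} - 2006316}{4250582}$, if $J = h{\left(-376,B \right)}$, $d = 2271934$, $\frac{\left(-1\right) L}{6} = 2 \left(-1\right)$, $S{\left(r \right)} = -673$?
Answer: $- \frac{326772186381}{689788697542} \approx -0.47373$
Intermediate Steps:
$L = 12$ ($L = - 6 \cdot 2 \left(-1\right) = \left(-6\right) \left(-2\right) = 12$)
$h{\left(z,c \right)} = 12 + 4 c$ ($h{\left(z,c \right)} = 4 c + 1 \cdot 12 = 4 c + 12 = 12 + 4 c$)
$J = -3544$ ($J = 12 + 4 \left(-889\right) = 12 - 3556 = -3544$)
$\frac{J}{d} + \frac{S{\left(889 \right)} - 2006316}{4250582} = - \frac{3544}{2271934} + \frac{-673 - 2006316}{4250582} = \left(-3544\right) \frac{1}{2271934} + \left(-673 - 2006316\right) \frac{1}{4250582} = - \frac{1772}{1135967} - \frac{2006989}{4250582} = - \frac{326772186381}{689788697542}$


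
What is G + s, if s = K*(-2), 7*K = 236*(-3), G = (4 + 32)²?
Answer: 10488/7 ≈ 1498.3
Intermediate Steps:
G = 1296 (G = 36² = 1296)
K = -708/7 (K = (236*(-3))/7 = (⅐)*(-708) = -708/7 ≈ -101.14)
s = 1416/7 (s = -708/7*(-2) = 1416/7 ≈ 202.29)
G + s = 1296 + 1416/7 = 10488/7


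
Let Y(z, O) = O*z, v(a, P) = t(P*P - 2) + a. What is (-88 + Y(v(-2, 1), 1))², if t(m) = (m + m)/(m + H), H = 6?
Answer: 204304/25 ≈ 8172.2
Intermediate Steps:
t(m) = 2*m/(6 + m) (t(m) = (m + m)/(m + 6) = (2*m)/(6 + m) = 2*m/(6 + m))
v(a, P) = a + 2*(-2 + P²)/(4 + P²) (v(a, P) = 2*(P*P - 2)/(6 + (P*P - 2)) + a = 2*(P² - 2)/(6 + (P² - 2)) + a = 2*(-2 + P²)/(6 + (-2 + P²)) + a = 2*(-2 + P²)/(4 + P²) + a = a + 2*(-2 + P²)/(4 + P²))
(-88 + Y(v(-2, 1), 1))² = (-88 + 1*((-4 + 2*1² - 2*(4 + 1²))/(4 + 1²)))² = (-88 + 1*((-4 + 2*1 - 2*(4 + 1))/(4 + 1)))² = (-88 + 1*((-4 + 2 - 2*5)/5))² = (-88 + 1*((-4 + 2 - 10)/5))² = (-88 + 1*((⅕)*(-12)))² = (-88 + 1*(-12/5))² = (-88 - 12/5)² = (-452/5)² = 204304/25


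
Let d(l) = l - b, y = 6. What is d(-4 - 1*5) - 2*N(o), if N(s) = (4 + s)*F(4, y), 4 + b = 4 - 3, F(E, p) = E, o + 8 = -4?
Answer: 58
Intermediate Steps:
o = -12 (o = -8 - 4 = -12)
b = -3 (b = -4 + (4 - 3) = -4 + 1 = -3)
N(s) = 16 + 4*s (N(s) = (4 + s)*4 = 16 + 4*s)
d(l) = 3 + l (d(l) = l - 1*(-3) = l + 3 = 3 + l)
d(-4 - 1*5) - 2*N(o) = (3 + (-4 - 1*5)) - 2*(16 + 4*(-12)) = (3 + (-4 - 5)) - 2*(16 - 48) = (3 - 9) - 2*(-32) = -6 + 64 = 58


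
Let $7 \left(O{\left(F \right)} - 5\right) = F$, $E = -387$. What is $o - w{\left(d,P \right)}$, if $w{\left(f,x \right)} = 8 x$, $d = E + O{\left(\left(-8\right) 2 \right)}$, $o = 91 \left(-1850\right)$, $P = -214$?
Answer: $-166638$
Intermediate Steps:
$O{\left(F \right)} = 5 + \frac{F}{7}$
$o = -168350$
$d = - \frac{2690}{7}$ ($d = -387 + \left(5 + \frac{\left(-8\right) 2}{7}\right) = -387 + \left(5 + \frac{1}{7} \left(-16\right)\right) = -387 + \left(5 - \frac{16}{7}\right) = -387 + \frac{19}{7} = - \frac{2690}{7} \approx -384.29$)
$o - w{\left(d,P \right)} = -168350 - 8 \left(-214\right) = -168350 - -1712 = -168350 + 1712 = -166638$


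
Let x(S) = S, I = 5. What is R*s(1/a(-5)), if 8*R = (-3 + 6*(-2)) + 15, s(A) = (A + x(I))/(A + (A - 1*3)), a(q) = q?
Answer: 0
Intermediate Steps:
s(A) = (5 + A)/(-3 + 2*A) (s(A) = (A + 5)/(A + (A - 1*3)) = (5 + A)/(A + (A - 3)) = (5 + A)/(A + (-3 + A)) = (5 + A)/(-3 + 2*A))
R = 0 (R = ((-3 + 6*(-2)) + 15)/8 = ((-3 - 12) + 15)/8 = (-15 + 15)/8 = (⅛)*0 = 0)
R*s(1/a(-5)) = 0*((5 + 1/(-5))/(-3 + 2/(-5))) = 0*((5 - ⅕)/(-3 + 2*(-⅕))) = 0*((24/5)/(-3 - ⅖)) = 0*((24/5)/(-17/5)) = 0*(-5/17*24/5) = 0*(-24/17) = 0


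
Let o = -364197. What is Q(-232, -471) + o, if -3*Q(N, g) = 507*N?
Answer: -324989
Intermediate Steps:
Q(N, g) = -169*N
Q(-232, -471) + o = -169*(-232) - 364197 = 39208 - 364197 = -324989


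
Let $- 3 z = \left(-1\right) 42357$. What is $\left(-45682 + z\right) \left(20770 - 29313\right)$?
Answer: $269642709$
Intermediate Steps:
$z = 14119$ ($z = - \frac{\left(-1\right) 42357}{3} = \left(- \frac{1}{3}\right) \left(-42357\right) = 14119$)
$\left(-45682 + z\right) \left(20770 - 29313\right) = \left(-45682 + 14119\right) \left(20770 - 29313\right) = \left(-31563\right) \left(-8543\right) = 269642709$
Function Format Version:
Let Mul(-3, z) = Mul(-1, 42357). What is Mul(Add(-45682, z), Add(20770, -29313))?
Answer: 269642709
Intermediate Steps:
z = 14119 (z = Mul(Rational(-1, 3), Mul(-1, 42357)) = Mul(Rational(-1, 3), -42357) = 14119)
Mul(Add(-45682, z), Add(20770, -29313)) = Mul(Add(-45682, 14119), Add(20770, -29313)) = Mul(-31563, -8543) = 269642709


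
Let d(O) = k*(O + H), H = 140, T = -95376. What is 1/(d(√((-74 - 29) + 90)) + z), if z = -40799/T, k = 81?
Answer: 103159124049264/1170644469821623489 - 736823091456*I*√13/1170644469821623489 ≈ 8.8122e-5 - 2.2694e-6*I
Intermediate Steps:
d(O) = 11340 + 81*O (d(O) = 81*(O + 140) = 81*(140 + O) = 11340 + 81*O)
z = 40799/95376 (z = -40799/(-95376) = -40799*(-1/95376) = 40799/95376 ≈ 0.42777)
1/(d(√((-74 - 29) + 90)) + z) = 1/((11340 + 81*√((-74 - 29) + 90)) + 40799/95376) = 1/((11340 + 81*√(-103 + 90)) + 40799/95376) = 1/((11340 + 81*√(-13)) + 40799/95376) = 1/((11340 + 81*(I*√13)) + 40799/95376) = 1/((11340 + 81*I*√13) + 40799/95376) = 1/(1081604639/95376 + 81*I*√13)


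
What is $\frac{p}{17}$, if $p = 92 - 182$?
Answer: $- \frac{90}{17} \approx -5.2941$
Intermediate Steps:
$p = -90$ ($p = 92 - 182 = -90$)
$\frac{p}{17} = \frac{1}{17} \left(-90\right) = - \frac{90}{17}$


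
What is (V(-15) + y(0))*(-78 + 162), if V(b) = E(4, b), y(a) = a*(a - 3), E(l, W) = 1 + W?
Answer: -1176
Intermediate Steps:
y(a) = a*(-3 + a)
V(b) = 1 + b
(V(-15) + y(0))*(-78 + 162) = ((1 - 15) + 0*(-3 + 0))*(-78 + 162) = (-14 + 0*(-3))*84 = (-14 + 0)*84 = -14*84 = -1176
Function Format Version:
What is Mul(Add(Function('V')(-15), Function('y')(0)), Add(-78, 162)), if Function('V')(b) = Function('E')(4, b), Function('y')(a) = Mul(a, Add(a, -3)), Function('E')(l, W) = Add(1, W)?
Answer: -1176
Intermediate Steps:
Function('y')(a) = Mul(a, Add(-3, a))
Function('V')(b) = Add(1, b)
Mul(Add(Function('V')(-15), Function('y')(0)), Add(-78, 162)) = Mul(Add(Add(1, -15), Mul(0, Add(-3, 0))), Add(-78, 162)) = Mul(Add(-14, Mul(0, -3)), 84) = Mul(Add(-14, 0), 84) = Mul(-14, 84) = -1176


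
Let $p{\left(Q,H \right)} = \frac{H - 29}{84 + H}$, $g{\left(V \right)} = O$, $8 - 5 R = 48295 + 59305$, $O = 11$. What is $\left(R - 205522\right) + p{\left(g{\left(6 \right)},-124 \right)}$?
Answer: $- \frac{9081463}{40} \approx -2.2704 \cdot 10^{5}$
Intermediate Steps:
$R = - \frac{107592}{5}$ ($R = \frac{8}{5} - \frac{48295 + 59305}{5} = \frac{8}{5} - 21520 = - \frac{107592}{5} \approx -21518.0$)
$g{\left(V \right)} = 11$
$p{\left(Q,H \right)} = \frac{-29 + H}{84 + H}$
$\left(R - 205522\right) + p{\left(g{\left(6 \right)},-124 \right)} = \left(- \frac{107592}{5} - 205522\right) + \frac{-29 - 124}{84 - 124} = - \frac{1135202}{5} + \frac{1}{-40} \left(-153\right) = - \frac{1135202}{5} - - \frac{153}{40} = - \frac{1135202}{5} + \frac{153}{40} = - \frac{9081463}{40}$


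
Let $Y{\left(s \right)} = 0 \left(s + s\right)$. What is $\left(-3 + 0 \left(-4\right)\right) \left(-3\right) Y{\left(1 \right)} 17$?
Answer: $0$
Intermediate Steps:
$Y{\left(s \right)} = 0$ ($Y{\left(s \right)} = 0 \cdot 2 s = 0$)
$\left(-3 + 0 \left(-4\right)\right) \left(-3\right) Y{\left(1 \right)} 17 = \left(-3 + 0 \left(-4\right)\right) \left(-3\right) 0 \cdot 17 = \left(-3 + 0\right) \left(-3\right) 0 \cdot 17 = \left(-3\right) \left(-3\right) 0 \cdot 17 = 9 \cdot 0 \cdot 17 = 0 \cdot 17 = 0$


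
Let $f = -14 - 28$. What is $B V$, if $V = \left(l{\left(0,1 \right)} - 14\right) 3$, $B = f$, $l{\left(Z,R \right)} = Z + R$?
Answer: $1638$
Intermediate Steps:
$l{\left(Z,R \right)} = R + Z$
$f = -42$
$B = -42$
$V = -39$ ($V = \left(\left(1 + 0\right) - 14\right) 3 = \left(1 - 14\right) 3 = \left(-13\right) 3 = -39$)
$B V = \left(-42\right) \left(-39\right) = 1638$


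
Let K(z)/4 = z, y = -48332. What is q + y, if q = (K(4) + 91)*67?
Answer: -41163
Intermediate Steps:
K(z) = 4*z
q = 7169 (q = (4*4 + 91)*67 = (16 + 91)*67 = 107*67 = 7169)
q + y = 7169 - 48332 = -41163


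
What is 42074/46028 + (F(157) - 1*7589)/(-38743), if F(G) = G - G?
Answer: 989689737/891631402 ≈ 1.1100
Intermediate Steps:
F(G) = 0
42074/46028 + (F(157) - 1*7589)/(-38743) = 42074/46028 + (0 - 1*7589)/(-38743) = 42074*(1/46028) + (0 - 7589)*(-1/38743) = 21037/23014 - 7589*(-1/38743) = 21037/23014 + 7589/38743 = 989689737/891631402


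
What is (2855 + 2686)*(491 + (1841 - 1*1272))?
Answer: 5873460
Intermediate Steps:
(2855 + 2686)*(491 + (1841 - 1*1272)) = 5541*(491 + (1841 - 1272)) = 5541*(491 + 569) = 5541*1060 = 5873460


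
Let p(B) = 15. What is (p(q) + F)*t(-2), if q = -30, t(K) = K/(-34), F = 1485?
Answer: 1500/17 ≈ 88.235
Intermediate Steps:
t(K) = -K/34 (t(K) = K*(-1/34) = -K/34)
(p(q) + F)*t(-2) = (15 + 1485)*(-1/34*(-2)) = 1500*(1/17) = 1500/17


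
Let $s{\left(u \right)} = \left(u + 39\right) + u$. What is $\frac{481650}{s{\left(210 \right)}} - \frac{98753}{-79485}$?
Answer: $\frac{4258808653}{4053735} \approx 1050.6$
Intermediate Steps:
$s{\left(u \right)} = 39 + 2 u$ ($s{\left(u \right)} = \left(39 + u\right) + u = 39 + 2 u$)
$\frac{481650}{s{\left(210 \right)}} - \frac{98753}{-79485} = \frac{481650}{39 + 2 \cdot 210} - \frac{98753}{-79485} = \frac{481650}{39 + 420} - - \frac{98753}{79485} = \frac{481650}{459} + \frac{98753}{79485} = 481650 \cdot \frac{1}{459} + \frac{98753}{79485} = \frac{160550}{153} + \frac{98753}{79485} = \frac{4258808653}{4053735}$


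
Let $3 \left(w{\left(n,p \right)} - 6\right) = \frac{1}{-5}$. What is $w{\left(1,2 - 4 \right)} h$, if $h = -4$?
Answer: $- \frac{356}{15} \approx -23.733$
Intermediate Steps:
$w{\left(n,p \right)} = \frac{89}{15}$ ($w{\left(n,p \right)} = 6 + \frac{1}{3 \left(-5\right)} = 6 + \frac{1}{3} \left(- \frac{1}{5}\right) = 6 - \frac{1}{15} = \frac{89}{15}$)
$w{\left(1,2 - 4 \right)} h = \frac{89}{15} \left(-4\right) = - \frac{356}{15}$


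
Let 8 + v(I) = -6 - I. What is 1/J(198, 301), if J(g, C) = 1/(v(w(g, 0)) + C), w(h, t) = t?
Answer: 287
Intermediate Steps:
v(I) = -14 - I (v(I) = -8 + (-6 - I) = -14 - I)
J(g, C) = 1/(-14 + C) (J(g, C) = 1/((-14 - 1*0) + C) = 1/((-14 + 0) + C) = 1/(-14 + C))
1/J(198, 301) = 1/(1/(-14 + 301)) = 1/(1/287) = 287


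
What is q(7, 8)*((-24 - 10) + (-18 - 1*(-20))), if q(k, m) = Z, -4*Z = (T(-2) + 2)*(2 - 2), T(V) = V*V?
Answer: 0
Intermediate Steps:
T(V) = V²
Z = 0 (Z = -((-2)² + 2)*(2 - 2)/4 = -(4 + 2)*0/4 = -3*0/2 = -¼*0 = 0)
q(k, m) = 0
q(7, 8)*((-24 - 10) + (-18 - 1*(-20))) = 0*((-24 - 10) + (-18 - 1*(-20))) = 0*(-34 + (-18 + 20)) = 0*(-34 + 2) = 0*(-32) = 0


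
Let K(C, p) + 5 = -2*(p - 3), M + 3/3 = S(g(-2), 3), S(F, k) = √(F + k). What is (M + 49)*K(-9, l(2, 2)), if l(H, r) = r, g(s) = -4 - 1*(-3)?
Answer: -144 - 3*√2 ≈ -148.24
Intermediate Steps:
g(s) = -1 (g(s) = -4 + 3 = -1)
M = -1 + √2 (M = -1 + √(-1 + 3) = -1 + √2 ≈ 0.41421)
K(C, p) = 1 - 2*p (K(C, p) = -5 - 2*(p - 3) = -5 - 2*(-3 + p) = -5 + (6 - 2*p) = 1 - 2*p)
(M + 49)*K(-9, l(2, 2)) = ((-1 + √2) + 49)*(1 - 2*2) = (48 + √2)*(1 - 4) = (48 + √2)*(-3) = -144 - 3*√2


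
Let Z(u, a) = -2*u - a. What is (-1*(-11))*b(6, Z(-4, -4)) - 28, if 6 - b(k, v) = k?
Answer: -28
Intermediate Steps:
Z(u, a) = -a - 2*u
b(k, v) = 6 - k
(-1*(-11))*b(6, Z(-4, -4)) - 28 = (-1*(-11))*(6 - 1*6) - 28 = 11*(6 - 6) - 28 = 11*0 - 28 = 0 - 28 = -28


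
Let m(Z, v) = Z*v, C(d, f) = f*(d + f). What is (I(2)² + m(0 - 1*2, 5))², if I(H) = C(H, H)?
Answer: 2916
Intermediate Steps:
I(H) = 2*H² (I(H) = H*(H + H) = H*(2*H) = 2*H²)
(I(2)² + m(0 - 1*2, 5))² = ((2*2²)² + (0 - 1*2)*5)² = ((2*4)² + (0 - 2)*5)² = (8² - 2*5)² = (64 - 10)² = 54² = 2916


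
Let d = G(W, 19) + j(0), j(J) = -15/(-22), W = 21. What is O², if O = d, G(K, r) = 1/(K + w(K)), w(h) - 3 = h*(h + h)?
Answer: 11580409/24830289 ≈ 0.46638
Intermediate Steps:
w(h) = 3 + 2*h² (w(h) = 3 + h*(h + h) = 3 + h*(2*h) = 3 + 2*h²)
j(J) = 15/22 (j(J) = -15*(-1/22) = 15/22)
G(K, r) = 1/(3 + K + 2*K²) (G(K, r) = 1/(K + (3 + 2*K²)) = 1/(3 + K + 2*K²))
d = 3403/4983 (d = 1/(3 + 21 + 2*21²) + 15/22 = 1/(3 + 21 + 2*441) + 15/22 = 1/(3 + 21 + 882) + 15/22 = 1/906 + 15/22 = 3403/4983 ≈ 0.68292)
O = 3403/4983 ≈ 0.68292
O² = (3403/4983)² = 11580409/24830289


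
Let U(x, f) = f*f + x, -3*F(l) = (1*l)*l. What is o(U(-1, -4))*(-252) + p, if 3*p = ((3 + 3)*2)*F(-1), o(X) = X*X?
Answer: -170104/3 ≈ -56701.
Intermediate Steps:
F(l) = -l²/3 (F(l) = -1*l*l/3 = -l*l/3 = -l²/3)
U(x, f) = x + f² (U(x, f) = f² + x = x + f²)
o(X) = X²
p = -4/3 (p = (((3 + 3)*2)*(-⅓*(-1)²))/3 = ((6*2)*(-⅓*1))/3 = (12*(-⅓))/3 = (⅓)*(-4) = -4/3 ≈ -1.3333)
o(U(-1, -4))*(-252) + p = (-1 + (-4)²)²*(-252) - 4/3 = (-1 + 16)²*(-252) - 4/3 = 15²*(-252) - 4/3 = 225*(-252) - 4/3 = -56700 - 4/3 = -170104/3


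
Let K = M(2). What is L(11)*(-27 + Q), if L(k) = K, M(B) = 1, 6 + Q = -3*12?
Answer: -69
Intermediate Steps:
Q = -42 (Q = -6 - 3*12 = -6 - 36 = -42)
K = 1
L(k) = 1
L(11)*(-27 + Q) = 1*(-27 - 42) = 1*(-69) = -69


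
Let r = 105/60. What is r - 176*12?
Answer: -8441/4 ≈ -2110.3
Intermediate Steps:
r = 7/4 (r = 105*(1/60) = 7/4 ≈ 1.7500)
r - 176*12 = 7/4 - 176*12 = 7/4 - 2112 = -8441/4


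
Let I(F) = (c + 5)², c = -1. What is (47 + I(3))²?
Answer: 3969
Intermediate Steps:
I(F) = 16 (I(F) = (-1 + 5)² = 4² = 16)
(47 + I(3))² = (47 + 16)² = 63² = 3969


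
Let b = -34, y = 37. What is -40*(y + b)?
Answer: -120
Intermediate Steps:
-40*(y + b) = -40*(37 - 34) = -40*3 = -120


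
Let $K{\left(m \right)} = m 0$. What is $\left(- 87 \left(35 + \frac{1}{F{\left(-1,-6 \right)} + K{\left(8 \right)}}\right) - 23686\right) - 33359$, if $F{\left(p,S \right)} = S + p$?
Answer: $- \frac{420543}{7} \approx -60078.0$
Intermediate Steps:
$K{\left(m \right)} = 0$
$\left(- 87 \left(35 + \frac{1}{F{\left(-1,-6 \right)} + K{\left(8 \right)}}\right) - 23686\right) - 33359 = \left(- 87 \left(35 + \frac{1}{\left(-6 - 1\right) + 0}\right) - 23686\right) - 33359 = \left(- 87 \left(35 + \frac{1}{-7 + 0}\right) - 23686\right) - 33359 = \left(- 87 \left(35 + \frac{1}{-7}\right) - 23686\right) - 33359 = \left(- 87 \left(35 - \frac{1}{7}\right) - 23686\right) - 33359 = \left(\left(-87\right) \frac{244}{7} - 23686\right) - 33359 = \left(- \frac{21228}{7} - 23686\right) - 33359 = - \frac{187030}{7} - 33359 = - \frac{420543}{7}$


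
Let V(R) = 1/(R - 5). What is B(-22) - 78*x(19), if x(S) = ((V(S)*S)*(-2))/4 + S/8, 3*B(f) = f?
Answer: -11731/84 ≈ -139.65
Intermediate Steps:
B(f) = f/3
V(R) = 1/(-5 + R)
x(S) = S/8 - S/(2*(-5 + S)) (x(S) = ((S/(-5 + S))*(-2))/4 + S/8 = ((S/(-5 + S))*(-2))*(1/4) + S*(1/8) = -2*S/(-5 + S)*(1/4) + S/8 = -S/(2*(-5 + S)) + S/8 = S/8 - S/(2*(-5 + S)))
B(-22) - 78*x(19) = (1/3)*(-22) - 39*19*(-9 + 19)/(4*(-5 + 19)) = -22/3 - 39*19*10/(4*14) = -22/3 - 78*95/56 = -22/3 - 3705/28 = -11731/84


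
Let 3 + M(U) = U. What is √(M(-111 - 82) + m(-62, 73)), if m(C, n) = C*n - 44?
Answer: I*√4766 ≈ 69.036*I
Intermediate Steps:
m(C, n) = -44 + C*n
M(U) = -3 + U
√(M(-111 - 82) + m(-62, 73)) = √((-3 + (-111 - 82)) + (-44 - 62*73)) = √((-3 - 193) + (-44 - 4526)) = √(-196 - 4570) = √(-4766) = I*√4766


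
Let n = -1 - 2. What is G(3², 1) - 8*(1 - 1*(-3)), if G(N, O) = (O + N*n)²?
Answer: 644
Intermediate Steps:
n = -3
G(N, O) = (O - 3*N)² (G(N, O) = (O + N*(-3))² = (O - 3*N)²)
G(3², 1) - 8*(1 - 1*(-3)) = (1 - 3*3²)² - 8*(1 - 1*(-3)) = (1 - 3*9)² - 8*(1 + 3) = (1 - 27)² - 8*4 = (-26)² - 32 = 676 - 32 = 644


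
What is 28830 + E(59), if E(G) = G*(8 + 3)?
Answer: 29479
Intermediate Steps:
E(G) = 11*G (E(G) = G*11 = 11*G)
28830 + E(59) = 28830 + 11*59 = 28830 + 649 = 29479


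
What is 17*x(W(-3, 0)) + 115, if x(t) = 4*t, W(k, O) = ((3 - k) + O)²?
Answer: 2563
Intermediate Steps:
W(k, O) = (3 + O - k)²
17*x(W(-3, 0)) + 115 = 17*(4*(3 + 0 - 1*(-3))²) + 115 = 17*(4*(3 + 0 + 3)²) + 115 = 17*(4*6²) + 115 = 17*(4*36) + 115 = 17*144 + 115 = 2448 + 115 = 2563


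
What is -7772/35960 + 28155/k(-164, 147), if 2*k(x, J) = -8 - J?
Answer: -112687/310 ≈ -363.51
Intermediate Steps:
k(x, J) = -4 - J/2 (k(x, J) = (-8 - J)/2 = -4 - J/2)
-7772/35960 + 28155/k(-164, 147) = -7772/35960 + 28155/(-4 - ½*147) = -7772*1/35960 + 28155/(-4 - 147/2) = -67/310 + 28155/(-155/2) = -67/310 + 28155*(-2/155) = -67/310 - 11262/31 = -112687/310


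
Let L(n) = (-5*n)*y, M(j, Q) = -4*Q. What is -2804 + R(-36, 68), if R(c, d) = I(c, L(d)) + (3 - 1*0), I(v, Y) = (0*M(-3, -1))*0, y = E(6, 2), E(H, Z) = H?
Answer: -2801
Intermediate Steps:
y = 6
L(n) = -30*n (L(n) = -5*n*6 = -30*n)
I(v, Y) = 0 (I(v, Y) = (0*(-4*(-1)))*0 = (0*4)*0 = 0*0 = 0)
R(c, d) = 3 (R(c, d) = 0 + (3 - 1*0) = 0 + (3 + 0) = 0 + 3 = 3)
-2804 + R(-36, 68) = -2804 + 3 = -2801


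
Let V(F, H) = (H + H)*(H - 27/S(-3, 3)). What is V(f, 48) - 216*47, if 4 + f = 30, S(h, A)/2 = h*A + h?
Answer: -5436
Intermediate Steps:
S(h, A) = 2*h + 2*A*h (S(h, A) = 2*(h*A + h) = 2*(A*h + h) = 2*(h + A*h) = 2*h + 2*A*h)
f = 26 (f = -4 + 30 = 26)
V(F, H) = 2*H*(9/8 + H) (V(F, H) = (H + H)*(H - 27*(-1/(6*(1 + 3)))) = (2*H)*(H - 27/(2*(-3)*4)) = (2*H)*(H - 27/(-24)) = (2*H)*(H - 27*(-1/24)) = (2*H)*(H + 9/8) = (2*H)*(9/8 + H) = 2*H*(9/8 + H))
V(f, 48) - 216*47 = (¼)*48*(9 + 8*48) - 216*47 = (¼)*48*(9 + 384) - 10152 = (¼)*48*393 - 10152 = 4716 - 10152 = -5436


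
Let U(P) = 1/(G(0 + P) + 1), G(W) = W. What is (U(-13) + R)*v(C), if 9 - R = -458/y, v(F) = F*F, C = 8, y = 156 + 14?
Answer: 189488/255 ≈ 743.09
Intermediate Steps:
y = 170
v(F) = F²
U(P) = 1/(1 + P) (U(P) = 1/((0 + P) + 1) = 1/(P + 1) = 1/(1 + P))
R = 994/85 (R = 9 - (-458)/170 = 9 - 1*(-229/85) = 9 + 229/85 = 994/85 ≈ 11.694)
(U(-13) + R)*v(C) = (1/(1 - 13) + 994/85)*8² = (1/(-12) + 994/85)*64 = (-1/12 + 994/85)*64 = (11843/1020)*64 = 189488/255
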